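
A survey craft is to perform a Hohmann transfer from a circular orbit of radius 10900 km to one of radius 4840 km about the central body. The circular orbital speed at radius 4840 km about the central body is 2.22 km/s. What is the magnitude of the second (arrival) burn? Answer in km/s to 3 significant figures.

Δv₂ = 0.393 km/s

From the circular-orbit relation v² = μ/r at r = 4840 km: μ = v²r = (2.22)² × 4840 = 23853.5 km³/s².
The Hohmann ellipse has a_t = (r₁ + r₂)/2 = 7870 km.
Circular speed at r = 4840 km: v_c = √(μ/r) = 2.2200 km/s.
Vis-viva on the transfer ellipse at r = 4840 km gives v_t = √[μ(2/r − 1/a_t)] = 2.6126 km/s.
Δv₂ = |v_t − v_c| = |2.6126 − 2.2200| = 0.3926 km/s.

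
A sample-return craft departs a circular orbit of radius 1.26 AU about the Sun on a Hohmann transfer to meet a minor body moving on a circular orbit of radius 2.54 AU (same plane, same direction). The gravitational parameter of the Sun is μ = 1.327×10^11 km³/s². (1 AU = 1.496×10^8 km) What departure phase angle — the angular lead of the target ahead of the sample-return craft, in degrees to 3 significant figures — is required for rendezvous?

In km: r₁ = 1.26 × 1.496×10^8 = 1.88496×10^8 km; r₂ = 2.54 × 1.496×10^8 = 3.79984×10^8 km.
The Hohmann ellipse has a_t = (r₁ + r₂)/2 = 2.8424×10^8 km.
Transfer time t = π√(a_t³/μ) = 4.1328×10^7 s.
The target's mean motion on its circular orbit is ω₂ = √(μ/r₂³) = 4.9180×10^-8 rad/s.
Angle swept by the target during transfer: ω₂·t = 2.0325 rad = 116.5°.
Arrival is 180° from departure on the ellipse, so φ = 180° − 116.5° = 63.5°.

φ = 63.5°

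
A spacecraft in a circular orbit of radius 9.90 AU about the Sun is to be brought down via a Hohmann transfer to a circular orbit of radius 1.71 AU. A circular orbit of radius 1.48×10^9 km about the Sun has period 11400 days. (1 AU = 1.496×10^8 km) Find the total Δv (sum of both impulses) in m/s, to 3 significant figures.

Δv = 11300 m/s

From Kepler's third law T² = 4π²r³/μ at r = 1.48×10^9 km, T = 11400 days = 11400 × 86400 s = 9.8496×10^8 s: μ = 4π²r³/T² = 1.31919×10^11 km³/s².
In km: r₁ = 9.90 × 1.496×10^8 = 1.48104×10^9 km; r₂ = 1.71 × 1.496×10^8 = 2.55816×10^8 km.
The Hohmann ellipse has a_t = (r₁ + r₂)/2 = 8.68428×10^8 km.
At r₁ the circular-orbit speed is v₁ = √(μ/r₁) = 9.43779 km/s.
On the transfer ellipse at r₁, vis-viva equation gives v_a = √[μ(2/r₁ − 1/a_t)] = 5.12233 km/s.
First burn Δv₁ = |v_a − v₁| = 4.315 km/s.
At r₂, v₂ = √(μ/r₂) = 22.709 km/s.
Transfer-orbit speed at r₂: v_p = √[μ(2/r₂ − 1/a_t)] = 29.656 km/s.
Second burn Δv₂ = |v₂ − v_p| = 6.947 km/s.
Total Δv = Δv₁ + Δv₂ = 11.26 km/s.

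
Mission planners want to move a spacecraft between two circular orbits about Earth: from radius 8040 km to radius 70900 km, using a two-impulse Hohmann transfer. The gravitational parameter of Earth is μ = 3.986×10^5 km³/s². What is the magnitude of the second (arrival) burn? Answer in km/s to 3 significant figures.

Δv₂ = 1.30 km/s

Transfer-ellipse semi-major axis a_t = (r₁ + r₂)/2 = (8040 + 70900)/2 = 39470 km.
On the circular orbit at r = 70900 km, v_c = √(μ/r) = 2.371 km/s.
Transfer-orbit speed at the same r (vis-viva, a = a_t): v_t = √[μ(2/r − 1/a_t)] = 1.070 km/s.
Δv₂ = |v_t − v_c| = |1.070 − 2.371| = 1.301 km/s.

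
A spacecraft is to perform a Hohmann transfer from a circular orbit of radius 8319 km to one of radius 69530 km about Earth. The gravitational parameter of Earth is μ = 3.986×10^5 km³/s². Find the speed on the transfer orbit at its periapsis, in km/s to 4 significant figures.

v = 9.251 km/s

The Hohmann ellipse has a_t = (r₁ + r₂)/2 = 38924.5 km.
At periapsis, r = 8319 km.
From the vis-viva equation, v = √[μ(2/r − 1/a_t)] = 9.251 km/s.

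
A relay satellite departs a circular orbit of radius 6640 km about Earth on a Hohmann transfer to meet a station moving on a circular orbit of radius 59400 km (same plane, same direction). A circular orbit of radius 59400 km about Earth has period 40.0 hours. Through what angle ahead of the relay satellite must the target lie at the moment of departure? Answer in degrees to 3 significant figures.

φ = 105°

From Kepler's third law T² = 4π²r³/μ at r = 59400 km, T = 40.0 hours = 40.0 × 3600 s = 1.440×10^5 s: μ = 4π²r³/T² = 3.99019×10^5 km³/s².
Semi-major axis of the transfer orbit: a_t = (6640 + 59400)/2 = 33020 km.
The half-period of the transfer ellipse is t = π√(a_t³/μ) = 29840 s.
The target's mean motion on its circular orbit is ω₂ = √(μ/r₂³) = 4.363×10^-5 rad/s.
Angle swept by the target during transfer: ω₂·t = 1.302 rad = 74.60°.
Arrival is 180° from departure on the ellipse, so φ = 180° − 74.60° = 105°.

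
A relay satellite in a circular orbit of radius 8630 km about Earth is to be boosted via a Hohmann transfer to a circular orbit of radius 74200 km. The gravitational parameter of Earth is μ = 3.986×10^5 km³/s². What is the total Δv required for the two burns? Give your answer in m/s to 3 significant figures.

Semi-major axis of the transfer orbit: a_t = (8630 + 74200)/2 = 41415 km.
At r₁ the circular-orbit speed is v₁ = √(μ/r₁) = 6.7962 km/s.
Transfer-orbit speed at r₁ (v² = μ(2/r − 1/a)): v_p = √[μ(2/r₁ − 1/a_t)] = 9.0968 km/s.
First burn Δv₁ = |v_p − v₁| = 2.3006 km/s.
At r₂, v₂ = √(μ/r₂) = 2.31775 km/s.
Transfer-orbit speed at r₂: v_a = √[μ(2/r₂ − 1/a_t)] = 1.05802 km/s.
Second burn Δv₂ = |v₂ − v_a| = 1.2597 km/s.
Δv = Δv₁ + Δv₂ = 2.3006 + 1.2597 = 3.560 km/s.

Δv = 3560 m/s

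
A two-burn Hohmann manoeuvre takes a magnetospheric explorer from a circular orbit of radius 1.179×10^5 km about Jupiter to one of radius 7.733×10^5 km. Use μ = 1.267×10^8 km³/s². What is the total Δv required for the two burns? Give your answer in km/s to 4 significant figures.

Semi-major axis of the transfer orbit: a_t = (1.179×10^5 + 7.733×10^5)/2 = 4.456×10^5 km.
Circular speed at r₁: v₁ = √(μ/r₁) = √(1.267×10^8/1.179×10^5) = 32.78 km/s.
Transfer-orbit speed at r₁ (vis-viva equation): v_p = √[μ(2/r₁ − 1/a_t)] = 43.18 km/s.
First burn Δv₁ = |v_p − v₁| = 10.40 km/s.
Circular speed at r₂: v₂ = √(μ/r₂) = 12.80 km/s.
Transfer-orbit speed at r₂: v_a = √[μ(2/r₂ − 1/a_t)] = 6.584 km/s.
Second burn Δv₂ = |v₂ − v_a| = 6.216 km/s.
Total Δv = Δv₁ + Δv₂ = 16.62 km/s.

Δv = 16.62 km/s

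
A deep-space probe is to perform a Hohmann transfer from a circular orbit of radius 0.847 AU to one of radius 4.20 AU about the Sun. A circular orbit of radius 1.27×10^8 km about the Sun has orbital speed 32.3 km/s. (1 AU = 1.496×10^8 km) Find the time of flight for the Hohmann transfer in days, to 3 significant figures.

From the circular-orbit relation v² = μ/r at r = 1.27×10^8 km: μ = v²r = (32.3)² × 1.27×10^8 = 1.32498×10^11 km³/s².
In km: r₁ = 0.847 × 1.496×10^8 = 1.267112×10^8 km; r₂ = 4.20 × 1.496×10^8 = 6.2832×10^8 km.
The Hohmann ellipse has a_t = (r₁ + r₂)/2 = 3.775156×10^8 km.
Transfer time t = π√(a_t³/μ) = π√((3.775156×10^8)³ / 1.32498×10^11) = 6.331×10^7 s.
Converting: 6.331×10^7 s ÷ 86400 s/day = 733 days.

t = 733 days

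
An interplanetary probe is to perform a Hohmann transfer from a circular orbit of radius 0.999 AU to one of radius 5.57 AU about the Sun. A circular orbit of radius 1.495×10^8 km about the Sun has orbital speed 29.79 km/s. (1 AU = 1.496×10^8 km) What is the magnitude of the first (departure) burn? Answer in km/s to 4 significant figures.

From the circular-orbit relation v² = μ/r at r = 1.495×10^8 km: μ = v²r = (29.79)² × 1.495×10^8 = 1.32673×10^11 km³/s².
In km: r₁ = 0.999 × 1.496×10^8 = 1.494504×10^8 km; r₂ = 5.57 × 1.496×10^8 = 8.33272×10^8 km.
Transfer-ellipse semi-major axis a_t = (r₁ + r₂)/2 = (1.494504×10^8 + 8.33272×10^8)/2 = 4.913612×10^8 km.
On the circular orbit at r = 1.494504×10^8 km, v_c = √(μ/r) = 29.795 km/s.
Transfer-orbit speed at the same r (vis-viva, a = a_t): v_t = √[μ(2/r − 1/a_t)] = 38.800 km/s.
Δv₁ = |v_t − v_c| = |38.800 − 29.795| = 9.005 km/s.

Δv₁ = 9.005 km/s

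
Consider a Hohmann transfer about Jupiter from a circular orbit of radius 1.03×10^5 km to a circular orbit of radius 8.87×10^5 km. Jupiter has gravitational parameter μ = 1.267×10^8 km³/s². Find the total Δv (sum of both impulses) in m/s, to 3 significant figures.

The Hohmann ellipse has a_t = (r₁ + r₂)/2 = 4.950×10^5 km.
Circular speed at r₁: v₁ = √(μ/r₁) = √(1.267×10^8/1.030×10^5) = 35.07 km/s.
On the transfer ellipse at r₁, vis-viva equation gives v_p = √[μ(2/r₁ − 1/a_t)] = 46.95 km/s.
First burn Δv₁ = |v_p − v₁| = 11.88 km/s.
Circular speed at r₂: v₂ = √(μ/r₂) = 11.952 km/s.
Transfer-orbit speed at r₂: v_a = √[μ(2/r₂ − 1/a_t)] = 5.4518 km/s.
Second burn Δv₂ = |v₂ − v_a| = 6.500 km/s.
Δv = Δv₁ + Δv₂ = 11.88 + 6.500 = 18.38 km/s.

Δv = 18400 m/s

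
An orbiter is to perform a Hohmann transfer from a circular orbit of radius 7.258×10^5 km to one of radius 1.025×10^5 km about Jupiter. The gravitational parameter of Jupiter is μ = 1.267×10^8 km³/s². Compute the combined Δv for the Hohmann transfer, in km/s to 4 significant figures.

Δv = 18.02 km/s

Transfer-ellipse semi-major axis a_t = (r₁ + r₂)/2 = (7.258×10^5 + 1.025×10^5)/2 = 4.1415×10^5 km.
Circular speed at r₁: v₁ = √(μ/r₁) = √(1.267×10^8/7.258×10^5) = 13.212 km/s.
On the transfer ellipse at r₁, vis-viva equation gives v_a = √[μ(2/r₁ − 1/a_t)] = 6.5730 km/s.
First burn Δv₁ = |v_a − v₁| = 6.639 km/s.
Circular speed at r₂: v₂ = √(μ/r₂) = 35.16 km/s.
Transfer-orbit speed at r₂: v_p = √[μ(2/r₂ − 1/a_t)] = 46.54 km/s.
Second burn Δv₂ = |v₂ − v_p| = 11.38 km/s.
Total Δv = Δv₁ + Δv₂ = 18.02 km/s.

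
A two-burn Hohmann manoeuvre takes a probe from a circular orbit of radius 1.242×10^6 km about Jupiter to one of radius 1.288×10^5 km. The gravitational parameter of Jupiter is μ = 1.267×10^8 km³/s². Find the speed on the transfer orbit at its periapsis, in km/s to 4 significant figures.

Semi-major axis of the transfer orbit: a_t = (1.242×10^6 + 1.288×10^5)/2 = 6.854×10^5 km.
At periapsis, r = 1.288×10^5 km.
Applying v² = μ(2/r − 1/a_t): v = 42.22 km/s.

v = 42.22 km/s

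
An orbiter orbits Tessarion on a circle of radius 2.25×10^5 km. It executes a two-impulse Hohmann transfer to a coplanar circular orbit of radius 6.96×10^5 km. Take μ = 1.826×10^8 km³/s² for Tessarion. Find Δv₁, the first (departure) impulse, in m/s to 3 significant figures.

Δv₁ = 6530 m/s

The Hohmann ellipse has a_t = (r₁ + r₂)/2 = 4.605×10^5 km.
Circular speed at r = 2.250×10^5 km: v_c = √(μ/r) = 28.488 km/s.
Transfer-orbit speed at the same r (vis-viva, a = a_t): v_t = √[μ(2/r − 1/a_t)] = 35.023 km/s.
Δv₁ = |v_t − v_c| = |35.023 − 28.488| = 6.535 km/s.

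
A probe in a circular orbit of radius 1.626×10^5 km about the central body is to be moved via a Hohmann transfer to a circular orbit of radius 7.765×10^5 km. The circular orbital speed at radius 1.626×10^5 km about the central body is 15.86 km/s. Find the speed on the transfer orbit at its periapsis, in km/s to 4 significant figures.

v = 20.40 km/s

From the circular-orbit relation v² = μ/r at r = 1.626×10^5 km: μ = v²r = (15.86)² × 1.626×10^5 = 4.09003×10^7 km³/s².
Transfer-ellipse semi-major axis a_t = (r₁ + r₂)/2 = (1.626×10^5 + 7.765×10^5)/2 = 4.6955×10^5 km.
The periapsis of the transfer ellipse is at r = 1.626×10^5 km.
Applying v² = μ(2/r − 1/a_t): v = 20.40 km/s.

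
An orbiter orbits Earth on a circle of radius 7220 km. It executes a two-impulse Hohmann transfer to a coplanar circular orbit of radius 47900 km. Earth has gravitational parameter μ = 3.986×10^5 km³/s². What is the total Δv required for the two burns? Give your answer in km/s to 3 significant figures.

Δv = 3.77 km/s

The Hohmann ellipse has a_t = (r₁ + r₂)/2 = 27560 km.
At r₁ the circular-orbit speed is v₁ = √(μ/r₁) = 7.430192 km/s.
Transfer-orbit speed at r₁ (v² = μ(2/r − 1/a)): v_p = √[μ(2/r₁ − 1/a_t)] = 9.795536 km/s.
First burn Δv₁ = |v_p − v₁| = 2.36534 km/s.
At r₂, v₂ = √(μ/r₂) = 2.88470 km/s.
Transfer-orbit speed at r₂: v_a = √[μ(2/r₂ − 1/a_t)] = 1.47649 km/s.
Second burn Δv₂ = |v₂ − v_a| = 1.40821 km/s.
Δv = Δv₁ + Δv₂ = 2.36534 + 1.40821 = 3.774 km/s.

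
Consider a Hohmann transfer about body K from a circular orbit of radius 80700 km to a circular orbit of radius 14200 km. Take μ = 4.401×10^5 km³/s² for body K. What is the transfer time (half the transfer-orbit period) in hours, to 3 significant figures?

The Hohmann ellipse has a_t = (r₁ + r₂)/2 = 47450 km.
Transfer time t = π√(a_t³/μ) = π√((47450)³ / 4.401×10^5) = 48950 s.
Converting: 48950 s ÷ 3600 s/hour = 13.6 hours.

t = 13.6 hours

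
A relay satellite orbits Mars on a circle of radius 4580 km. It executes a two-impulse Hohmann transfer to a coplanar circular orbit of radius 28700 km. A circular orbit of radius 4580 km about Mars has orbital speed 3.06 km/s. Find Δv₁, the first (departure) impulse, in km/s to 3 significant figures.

From the circular-orbit relation v² = μ/r at r = 4580 km: μ = v²r = (3.06)² × 4580 = 42885.3 km³/s².
Semi-major axis of the transfer orbit: a_t = (4580 + 28700)/2 = 16640 km.
On the circular orbit at r = 4580 km, v_c = √(μ/r) = 3.0600 km/s.
Vis-viva on the transfer ellipse at r = 4580 km gives v_t = √[μ(2/r − 1/a_t)] = 4.0187 km/s.
Δv₁ = |v_t − v_c| = |4.0187 − 3.0600| = 0.9587 km/s.

Δv₁ = 0.959 km/s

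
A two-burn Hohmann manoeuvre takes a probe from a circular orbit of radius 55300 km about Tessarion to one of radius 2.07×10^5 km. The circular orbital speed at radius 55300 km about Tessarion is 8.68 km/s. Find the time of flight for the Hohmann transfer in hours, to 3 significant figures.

From the circular-orbit relation v² = μ/r at r = 55300 km: μ = v²r = (8.68)² × 55300 = 4.16643×10^6 km³/s².
Semi-major axis of the transfer orbit: a_t = (55300 + 2.070×10^5)/2 = 1.3115×10^5 km.
Transfer time t = π√(a_t³/μ) = π√((1.3115×10^5)³ / 4.16643×10^6) = 73100 s.
Converting: 73100 s ÷ 3600 s/hour = 20.3 hours.

t = 20.3 hours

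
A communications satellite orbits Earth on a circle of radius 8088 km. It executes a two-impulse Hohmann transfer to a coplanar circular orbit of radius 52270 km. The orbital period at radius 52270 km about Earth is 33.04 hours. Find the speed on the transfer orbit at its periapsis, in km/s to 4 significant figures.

From Kepler's third law T² = 4π²r³/μ at r = 52270 km, T = 33.04 hours = 33.04 × 3600 s = 1.18944×10^5 s: μ = 4π²r³/T² = 3.98504×10^5 km³/s².
Semi-major axis of the transfer orbit: a_t = (8088 + 52270)/2 = 30179 km.
The periapsis of the transfer ellipse is at r = 8088 km.
Vis-viva: v = √[μ(2/r − 1/a_t)] = √[3.98504×10^5 × (2/8088 − 1/30179)] = 9.238 km/s.

v = 9.238 km/s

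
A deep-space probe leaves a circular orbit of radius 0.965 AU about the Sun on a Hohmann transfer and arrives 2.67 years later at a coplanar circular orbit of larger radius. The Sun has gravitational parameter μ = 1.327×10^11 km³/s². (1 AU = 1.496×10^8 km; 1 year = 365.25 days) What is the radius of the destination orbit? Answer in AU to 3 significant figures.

In km: r₁ = 0.965 × 1.496×10^8 = 1.44364×10^8 km.
Transfer time t = 2.67 years × 365.25 × 86400 s = 8.4258792×10^7 s, and t = π√(a_t³/μ).
So a_t = (μ t²/π²)^(1/3) = (1.327×10^11 × (8.4258792×10^7)² / π²)^(1/3) = 4.5702×10^8 km.
Since a_t = (r₁ + r₂)/2, r₂ = 2a_t − r₁ = 2×4.5702×10^8 − 1.44364×10^8 = 7.69676×10^8 km.
In AU: r₂ = 7.69676×10^8 / 1.496×10^8 = 5.14 AU.

r₂ = 5.14 AU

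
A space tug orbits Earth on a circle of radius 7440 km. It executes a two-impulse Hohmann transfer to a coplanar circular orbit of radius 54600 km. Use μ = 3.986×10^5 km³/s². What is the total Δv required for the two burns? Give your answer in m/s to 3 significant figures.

Δv = 3770 m/s

Semi-major axis of the transfer orbit: a_t = (7440 + 54600)/2 = 31020 km.
Circular speed at r₁: v₁ = √(μ/r₁) = √(3.986×10^5/7440) = 7.320 km/s.
On the transfer ellipse at r₁, v² = μ(2/r − 1/a) gives v_p = √[μ(2/r₁ − 1/a_t)] = 9.711 km/s.
First burn Δv₁ = |v_p − v₁| = 2.391 km/s.
Circular speed at r₂: v₂ = √(μ/r₂) = 2.702 km/s.
Transfer-orbit speed at r₂: v_a = √[μ(2/r₂ − 1/a_t)] = 1.323 km/s.
Second burn Δv₂ = |v₂ − v_a| = 1.379 km/s.
Total Δv = Δv₁ + Δv₂ = 3.770 km/s.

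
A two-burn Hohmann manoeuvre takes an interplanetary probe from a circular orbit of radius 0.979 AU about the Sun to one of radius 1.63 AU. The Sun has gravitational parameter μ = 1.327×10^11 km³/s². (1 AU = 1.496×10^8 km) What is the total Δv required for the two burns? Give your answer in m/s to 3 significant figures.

Δv = 6670 m/s

In km: r₁ = 0.979 × 1.496×10^8 = 1.464584×10^8 km; r₂ = 1.63 × 1.496×10^8 = 2.43848×10^8 km.
The Hohmann ellipse has a_t = (r₁ + r₂)/2 = 1.951532×10^8 km.
At r₁ the circular-orbit speed is v₁ = √(μ/r₁) = 30.101 km/s.
Transfer-orbit speed at r₁ (vis-viva equation): v_p = √[μ(2/r₁ − 1/a_t)] = 33.647 km/s.
First burn Δv₁ = |v_p − v₁| = 3.546 km/s.
Circular speed at r₂: v₂ = √(μ/r₂) = 23.328 km/s.
Transfer-orbit speed at r₂: v_a = √[μ(2/r₂ − 1/a_t)] = 20.209 km/s.
Second burn Δv₂ = |v₂ − v_a| = 3.119 km/s.
Total Δv = Δv₁ + Δv₂ = 6.665 km/s.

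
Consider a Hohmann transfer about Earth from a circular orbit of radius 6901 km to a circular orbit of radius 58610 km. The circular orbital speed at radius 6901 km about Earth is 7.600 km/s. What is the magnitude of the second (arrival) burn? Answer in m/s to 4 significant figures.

Δv₂ = 1411 m/s

From the circular-orbit relation v² = μ/r at r = 6901 km: μ = v²r = (7.600)² × 6901 = 3.98602×10^5 km³/s².
Semi-major axis of the transfer orbit: a_t = (6901 + 58610)/2 = 32755.5 km.
On the circular orbit at r = 58610 km, v_c = √(μ/r) = 2.608 km/s.
Vis-viva on the transfer ellipse at r = 58610 km gives v_t = √[μ(2/r − 1/a_t)] = 1.197 km/s.
Δv₂ = |v_t − v_c| = |1.197 − 2.608| = 1.411 km/s.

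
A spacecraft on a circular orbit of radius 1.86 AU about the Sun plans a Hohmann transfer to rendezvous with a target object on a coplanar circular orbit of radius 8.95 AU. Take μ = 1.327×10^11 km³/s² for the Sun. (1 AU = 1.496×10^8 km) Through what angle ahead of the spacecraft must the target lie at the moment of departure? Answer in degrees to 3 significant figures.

In km: r₁ = 1.86 × 1.496×10^8 = 2.78256×10^8 km; r₂ = 8.95 × 1.496×10^8 = 1.33892×10^9 km.
Transfer-ellipse semi-major axis a_t = (r₁ + r₂)/2 = (2.78256×10^8 + 1.33892×10^9)/2 = 8.08588×10^8 km.
Transfer time t = π√(a_t³/μ) = 1.983×10^8 s.
Target angular speed ω₂ = √(μ/r₂³) = 7.435×10^-9 rad/s.
Angle swept by the target during transfer: ω₂·t = 1.4744 rad = 84.48°.
The spacecraft traverses 180° on the transfer ellipse, so the target must lead by 180° − 84.48° = 95.5°.

φ = 95.5°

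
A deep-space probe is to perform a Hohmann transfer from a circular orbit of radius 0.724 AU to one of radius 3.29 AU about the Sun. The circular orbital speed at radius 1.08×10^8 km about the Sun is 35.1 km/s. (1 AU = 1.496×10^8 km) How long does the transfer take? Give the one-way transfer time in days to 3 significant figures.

From the circular-orbit relation v² = μ/r at r = 1.08×10^8 km: μ = v²r = (35.1)² × 1.08×10^8 = 1.33057×10^11 km³/s².
In km: r₁ = 0.724 × 1.496×10^8 = 1.083104×10^8 km; r₂ = 3.29 × 1.496×10^8 = 4.92184×10^8 km.
Transfer-ellipse semi-major axis a_t = (r₁ + r₂)/2 = (1.083104×10^8 + 4.92184×10^8)/2 = 3.002472×10^8 km.
Half the transfer-orbit period gives t = π√(a_t³/μ) = 4.481×10^7 s.
Converting: 4.481×10^7 s ÷ 86400 s/day = 519 days.

t = 519 days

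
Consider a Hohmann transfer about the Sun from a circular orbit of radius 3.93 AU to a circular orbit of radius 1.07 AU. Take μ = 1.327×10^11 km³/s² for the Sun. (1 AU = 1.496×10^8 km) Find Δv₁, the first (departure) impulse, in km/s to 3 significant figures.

In km: r₁ = 3.93 × 1.496×10^8 = 5.87928×10^8 km; r₂ = 1.07 × 1.496×10^8 = 1.60072×10^8 km.
Transfer-ellipse semi-major axis a_t = (r₁ + r₂)/2 = (5.87928×10^8 + 1.60072×10^8)/2 = 3.740×10^8 km.
Circular speed at r = 5.87928×10^8 km: v_c = √(μ/r) = 15.024 km/s.
Vis-viva on the transfer ellipse at r = 5.87928×10^8 km gives v_t = √[μ(2/r − 1/a_t)] = 9.8287 km/s.
Δv₁ = |v_t − v_c| = |9.8287 − 15.024| = 5.195 km/s.

Δv₁ = 5.19 km/s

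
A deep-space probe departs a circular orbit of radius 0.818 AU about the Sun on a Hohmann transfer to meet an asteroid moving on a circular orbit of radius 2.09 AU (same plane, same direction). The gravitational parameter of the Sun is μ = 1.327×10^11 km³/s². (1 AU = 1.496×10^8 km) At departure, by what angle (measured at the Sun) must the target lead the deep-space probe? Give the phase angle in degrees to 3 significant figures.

φ = 75.6°

In km: r₁ = 0.818 × 1.496×10^8 = 1.223728×10^8 km; r₂ = 2.09 × 1.496×10^8 = 3.12664×10^8 km.
The Hohmann ellipse has a_t = (r₁ + r₂)/2 = 2.175184×10^8 km.
The half-period of the transfer ellipse is t = π√(a_t³/μ) = 2.76668×10^7 s.
The target's mean motion on its circular orbit is ω₂ = √(μ/r₂³) = 6.58899×10^-8 rad/s.
Angle swept by the target during transfer: ω₂·t = 1.82296 rad = 104.4°.
Arrival is 180° from departure on the ellipse, so φ = 180° − 104.4° = 75.6°.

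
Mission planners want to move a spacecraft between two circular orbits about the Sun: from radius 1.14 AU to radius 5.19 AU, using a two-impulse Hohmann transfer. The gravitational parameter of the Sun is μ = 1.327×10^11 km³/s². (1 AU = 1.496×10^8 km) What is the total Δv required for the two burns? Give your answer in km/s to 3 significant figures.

Δv = 13.1 km/s

In km: r₁ = 1.14 × 1.496×10^8 = 1.70544×10^8 km; r₂ = 5.19 × 1.496×10^8 = 7.76424×10^8 km.
Transfer-ellipse semi-major axis a_t = (r₁ + r₂)/2 = (1.70544×10^8 + 7.76424×10^8)/2 = 4.73484×10^8 km.
Circular speed at r₁: v₁ = √(μ/r₁) = √(1.327×10^11/1.70544×10^8) = 27.894 km/s.
On the transfer ellipse at r₁, v² = μ(2/r − 1/a) gives v_p = √[μ(2/r₁ − 1/a_t)] = 35.720 km/s.
First burn Δv₁ = |v_p − v₁| = 7.826 km/s.
At r₂, v₂ = √(μ/r₂) = 13.073 km/s.
Transfer-orbit speed at r₂: v_a = √[μ(2/r₂ − 1/a_t)] = 7.8461 km/s.
Second burn Δv₂ = |v₂ − v_a| = 5.227 km/s.
Total Δv = Δv₁ + Δv₂ = 13.05 km/s.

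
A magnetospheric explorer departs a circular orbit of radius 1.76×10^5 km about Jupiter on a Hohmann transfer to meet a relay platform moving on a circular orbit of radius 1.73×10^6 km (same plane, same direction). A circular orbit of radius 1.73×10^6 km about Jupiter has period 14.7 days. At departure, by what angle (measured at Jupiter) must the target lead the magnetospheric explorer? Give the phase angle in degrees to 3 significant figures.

φ = 106°

From Kepler's third law T² = 4π²r³/μ at r = 1.73×10^6 km, T = 14.7 days = 14.7 × 86400 s = 1.27008×10^6 s: μ = 4π²r³/T² = 1.26717×10^8 km³/s².
Semi-major axis of the transfer orbit: a_t = (1.760×10^5 + 1.730×10^6)/2 = 9.530×10^5 km.
Transfer time t = π√(a_t³/μ) = 2.59640×10^5 s.
Target angular speed ω₂ = √(μ/r₂³) = 4.94708×10^-6 rad/s.
Angle swept by the target during transfer: ω₂·t = 1.28446 rad = 73.59°.
The magnetospheric explorer traverses 180° on the transfer ellipse, so the target must lead by 180° − 73.59° = 106°.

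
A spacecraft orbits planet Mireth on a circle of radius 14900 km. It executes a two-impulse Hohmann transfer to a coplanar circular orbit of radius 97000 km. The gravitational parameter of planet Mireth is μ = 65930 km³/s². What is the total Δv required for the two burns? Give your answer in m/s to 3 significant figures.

The Hohmann ellipse has a_t = (r₁ + r₂)/2 = 55950 km.
Circular speed at r₁: v₁ = √(μ/r₁) = √(65930/14900) = 2.1035 km/s.
Transfer-orbit speed at r₁ (v² = μ(2/r − 1/a)): v_p = √[μ(2/r₁ − 1/a_t)] = 2.7697 km/s.
First burn Δv₁ = |v_p − v₁| = 0.6662 km/s.
Circular speed at r₂: v₂ = √(μ/r₂) = 0.82443 km/s.
Transfer-orbit speed at r₂: v_a = √[μ(2/r₂ − 1/a_t)] = 0.42545 km/s.
Second burn Δv₂ = |v₂ − v_a| = 0.3990 km/s.
Δv = Δv₁ + Δv₂ = 0.6662 + 0.3990 = 1.065 km/s.

Δv = 1070 m/s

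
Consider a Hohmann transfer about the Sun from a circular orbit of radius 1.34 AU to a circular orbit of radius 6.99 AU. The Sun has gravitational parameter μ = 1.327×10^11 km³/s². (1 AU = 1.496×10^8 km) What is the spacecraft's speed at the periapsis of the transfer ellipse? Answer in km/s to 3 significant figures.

v = 33.3 km/s

In km: r₁ = 1.34 × 1.496×10^8 = 2.00464×10^8 km; r₂ = 6.99 × 1.496×10^8 = 1.045704×10^9 km.
Semi-major axis of the transfer orbit: a_t = (2.00464×10^8 + 1.045704×10^9)/2 = 6.23084×10^8 km.
At periapsis, r = 2.00464×10^8 km.
Vis-viva: v = √[μ(2/r − 1/a_t)] = √[1.327×10^11 × (2/2.00464×10^8 − 1/6.23084×10^8)] = 33.33 km/s.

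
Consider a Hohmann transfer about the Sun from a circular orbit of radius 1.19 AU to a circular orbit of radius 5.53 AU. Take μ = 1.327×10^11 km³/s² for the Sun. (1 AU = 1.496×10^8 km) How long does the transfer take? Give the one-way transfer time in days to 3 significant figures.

t = 1120 days

In km: r₁ = 1.19 × 1.496×10^8 = 1.78024×10^8 km; r₂ = 5.53 × 1.496×10^8 = 8.27288×10^8 km.
Semi-major axis of the transfer orbit: a_t = (1.78024×10^8 + 8.27288×10^8)/2 = 5.02656×10^8 km.
Transfer time t = π√(a_t³/μ) = π√((5.02656×10^8)³ / 1.327×10^11) = 9.719×10^7 s.
Converting: 9.719×10^7 s ÷ 86400 s/day = 1120 days.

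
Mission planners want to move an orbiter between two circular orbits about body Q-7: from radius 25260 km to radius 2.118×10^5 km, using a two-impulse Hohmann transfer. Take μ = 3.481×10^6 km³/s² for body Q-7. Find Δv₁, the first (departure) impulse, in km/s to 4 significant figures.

The Hohmann ellipse has a_t = (r₁ + r₂)/2 = 1.1853×10^5 km.
On the circular orbit at r = 25260 km, v_c = √(μ/r) = 11.739 km/s.
Vis-viva on the transfer ellipse at r = 25260 km gives v_t = √[μ(2/r − 1/a_t)] = 15.692 km/s.
Δv₁ = |v_t − v_c| = |15.692 − 11.739| = 3.953 km/s.

Δv₁ = 3.953 km/s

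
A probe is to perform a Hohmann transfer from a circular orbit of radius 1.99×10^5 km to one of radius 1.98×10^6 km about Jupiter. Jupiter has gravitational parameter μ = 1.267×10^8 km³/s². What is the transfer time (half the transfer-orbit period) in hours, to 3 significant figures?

t = 88.2 hours

Semi-major axis of the transfer orbit: a_t = (1.990×10^5 + 1.980×10^6)/2 = 1.0895×10^6 km.
Transfer time t = π√(a_t³/μ) = π√((1.0895×10^6)³ / 1.267×10^8) = 3.174×10^5 s.
Converting: 3.174×10^5 s ÷ 3600 s/hour = 88.2 hours.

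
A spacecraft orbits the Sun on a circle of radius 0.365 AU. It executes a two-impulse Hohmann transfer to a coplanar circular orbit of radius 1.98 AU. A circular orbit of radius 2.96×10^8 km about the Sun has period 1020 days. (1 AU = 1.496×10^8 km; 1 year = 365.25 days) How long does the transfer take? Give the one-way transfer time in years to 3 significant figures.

From Kepler's third law T² = 4π²r³/μ at r = 2.96×10^8 km, T = 1020 days = 1020 × 86400 s = 8.8128×10^7 s: μ = 4π²r³/T² = 1.31828×10^11 km³/s².
In km: r₁ = 0.365 × 1.496×10^8 = 5.4604×10^7 km; r₂ = 1.98 × 1.496×10^8 = 2.96208×10^8 km.
Transfer-ellipse semi-major axis a_t = (r₁ + r₂)/2 = (5.4604×10^7 + 2.96208×10^8)/2 = 1.75406×10^8 km.
Half the transfer-orbit period gives t = π√(a_t³/μ) = 2.010×10^7 s.
Converting: 2.010×10^7 s ÷ 3.15576×10^7 s/year (365.25 × 86400) = 0.637 years.

t = 0.637 years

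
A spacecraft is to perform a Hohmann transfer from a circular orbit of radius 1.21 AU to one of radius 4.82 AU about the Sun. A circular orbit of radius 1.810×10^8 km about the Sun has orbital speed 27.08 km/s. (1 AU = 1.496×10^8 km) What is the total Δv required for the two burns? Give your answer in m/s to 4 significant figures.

Δv = 12130 m/s

From the circular-orbit relation v² = μ/r at r = 1.810×10^8 km: μ = v²r = (27.08)² × 1.810×10^8 = 1.32732×10^11 km³/s².
In km: r₁ = 1.21 × 1.496×10^8 = 1.81016×10^8 km; r₂ = 4.82 × 1.496×10^8 = 7.21072×10^8 km.
Semi-major axis of the transfer orbit: a_t = (1.81016×10^8 + 7.21072×10^8)/2 = 4.51044×10^8 km.
At r₁ the circular-orbit speed is v₁ = √(μ/r₁) = 27.079 km/s.
On the transfer ellipse at r₁, v² = μ(2/r − 1/a) gives v_p = √[μ(2/r₁ − 1/a_t)] = 34.238 km/s.
First burn Δv₁ = |v_p − v₁| = 7.159 km/s.
Circular speed at r₂: v₂ = √(μ/r₂) = 13.567 km/s.
Transfer-orbit speed at r₂: v_a = √[μ(2/r₂ − 1/a_t)] = 8.5950 km/s.
Second burn Δv₂ = |v₂ − v_a| = 4.972 km/s.
Δv = Δv₁ + Δv₂ = 7.159 + 4.972 = 12.13 km/s.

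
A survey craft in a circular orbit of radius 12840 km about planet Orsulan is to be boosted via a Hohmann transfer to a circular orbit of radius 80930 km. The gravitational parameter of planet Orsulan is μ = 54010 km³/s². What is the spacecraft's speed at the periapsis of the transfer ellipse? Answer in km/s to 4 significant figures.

Transfer-ellipse semi-major axis a_t = (r₁ + r₂)/2 = (12840 + 80930)/2 = 46885 km.
At periapsis, r = 12840 km.
Vis-viva: v = √[μ(2/r − 1/a_t)] = √[54010 × (2/12840 − 1/46885)] = 2.695 km/s.

v = 2.695 km/s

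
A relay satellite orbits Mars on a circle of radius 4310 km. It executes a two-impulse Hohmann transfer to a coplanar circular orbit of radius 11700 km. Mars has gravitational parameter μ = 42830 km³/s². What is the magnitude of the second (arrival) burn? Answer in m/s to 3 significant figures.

Δv₂ = 509 m/s

Transfer-ellipse semi-major axis a_t = (r₁ + r₂)/2 = (4310 + 11700)/2 = 8005 km.
On the circular orbit at r = 11700 km, v_c = √(μ/r) = 1.9133 km/s.
Transfer-orbit speed at the same r (vis-viva, a = a_t): v_t = √[μ(2/r − 1/a_t)] = 1.4039 km/s.
Δv₂ = |v_t − v_c| = |1.4039 − 1.9133| = 0.5094 km/s.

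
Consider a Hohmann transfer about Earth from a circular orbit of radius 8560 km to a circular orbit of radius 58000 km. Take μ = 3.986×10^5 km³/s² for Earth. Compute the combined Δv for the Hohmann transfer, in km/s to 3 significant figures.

Δv = 3.48 km/s

The Hohmann ellipse has a_t = (r₁ + r₂)/2 = 33280 km.
Circular speed at r₁: v₁ = √(μ/r₁) = √(3.986×10^5/8560) = 6.824 km/s.
On the transfer ellipse at r₁, vis-viva gives v_p = √[μ(2/r₁ − 1/a_t)] = 9.009 km/s.
First burn Δv₁ = |v_p − v₁| = 2.185 km/s.
At r₂, v₂ = √(μ/r₂) = 2.622 km/s.
Transfer-orbit speed at r₂: v_a = √[μ(2/r₂ − 1/a_t)] = 1.330 km/s.
Second burn Δv₂ = |v₂ − v_a| = 1.292 km/s.
Δv = Δv₁ + Δv₂ = 2.185 + 1.292 = 3.477 km/s.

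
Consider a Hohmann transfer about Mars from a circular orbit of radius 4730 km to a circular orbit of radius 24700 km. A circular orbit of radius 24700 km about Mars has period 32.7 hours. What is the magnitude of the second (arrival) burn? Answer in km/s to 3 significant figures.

Δv₂ = 0.571 km/s

From Kepler's third law T² = 4π²r³/μ at r = 24700 km, T = 32.7 hours = 32.7 × 3600 s = 1.1772×10^5 s: μ = 4π²r³/T² = 42928.9 km³/s².
Semi-major axis of the transfer orbit: a_t = (4730 + 24700)/2 = 14715 km.
Circular speed at r = 24700 km: v_c = √(μ/r) = 1.3183 km/s.
Vis-viva on the transfer ellipse at r = 24700 km gives v_t = √[μ(2/r − 1/a_t)] = 0.74744 km/s.
Δv₂ = |v_t − v_c| = |0.74744 − 1.3183| = 0.5709 km/s.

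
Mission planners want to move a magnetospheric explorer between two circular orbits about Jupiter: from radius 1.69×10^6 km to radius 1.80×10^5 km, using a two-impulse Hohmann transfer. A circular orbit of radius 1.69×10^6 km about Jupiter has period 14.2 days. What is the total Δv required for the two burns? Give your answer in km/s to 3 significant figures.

From Kepler's third law T² = 4π²r³/μ at r = 1.69×10^6 km, T = 14.2 days = 14.2 × 86400 s = 1.22688×10^6 s: μ = 4π²r³/T² = 1.26595×10^8 km³/s².
Semi-major axis of the transfer orbit: a_t = (1.690×10^6 + 1.800×10^5)/2 = 9.350×10^5 km.
Circular speed at r₁: v₁ = √(μ/r₁) = √(1.26595×10^8/1.690×10^6) = 8.6549 km/s.
On the transfer ellipse at r₁, vis-viva gives v_a = √[μ(2/r₁ − 1/a_t)] = 3.7975 km/s.
First burn Δv₁ = |v_a − v₁| = 4.857 km/s.
At r₂, v₂ = √(μ/r₂) = 26.520 km/s.
Transfer-orbit speed at r₂: v_p = √[μ(2/r₂ − 1/a_t)] = 35.654 km/s.
Second burn Δv₂ = |v₂ − v_p| = 9.134 km/s.
Δv = Δv₁ + Δv₂ = 4.857 + 9.134 = 13.99 km/s.

Δv = 14.0 km/s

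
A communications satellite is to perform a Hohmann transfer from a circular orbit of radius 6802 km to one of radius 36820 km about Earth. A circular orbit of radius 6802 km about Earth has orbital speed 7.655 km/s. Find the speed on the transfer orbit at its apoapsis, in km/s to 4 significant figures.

v = 1.837 km/s

From the circular-orbit relation v² = μ/r at r = 6802 km: μ = v²r = (7.655)² × 6802 = 3.98591×10^5 km³/s².
Semi-major axis of the transfer orbit: a_t = (6802 + 36820)/2 = 21811 km.
At apoapsis, r = 36820 km.
From the vis-viva equation, v = √[μ(2/r − 1/a_t)] = 1.837 km/s.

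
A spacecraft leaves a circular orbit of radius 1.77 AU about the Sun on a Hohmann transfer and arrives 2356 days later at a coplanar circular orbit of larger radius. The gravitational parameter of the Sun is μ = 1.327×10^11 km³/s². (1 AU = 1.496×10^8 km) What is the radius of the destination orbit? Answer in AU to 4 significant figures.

In km: r₁ = 1.77 × 1.496×10^8 = 2.64792×10^8 km.
Transfer time t = 2356 days = 2.035584×10^8 s, and t = π√(a_t³/μ).
So a_t = (μ t²/π²)^(1/3) = (1.327×10^11 × (2.035584×10^8)² / π²)^(1/3) = 8.2284×10^8 km.
Since a_t = (r₁ + r₂)/2, r₂ = 2a_t − r₁ = 2×8.2284×10^8 − 2.64792×10^8 = 1.380888×10^9 km.
In AU: r₂ = 1.380888×10^9 / 1.496×10^8 = 9.231 AU.

r₂ = 9.231 AU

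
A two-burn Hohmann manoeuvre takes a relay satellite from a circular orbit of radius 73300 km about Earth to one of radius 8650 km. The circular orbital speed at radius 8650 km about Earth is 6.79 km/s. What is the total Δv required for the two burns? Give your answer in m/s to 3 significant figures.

Δv = 3550 m/s

From the circular-orbit relation v² = μ/r at r = 8650 km: μ = v²r = (6.79)² × 8650 = 3.98800×10^5 km³/s².
Transfer-ellipse semi-major axis a_t = (r₁ + r₂)/2 = (73300 + 8650)/2 = 40975 km.
At r₁ the circular-orbit speed is v₁ = √(μ/r₁) = 2.3325 km/s.
Transfer-orbit speed at r₁ (vis-viva): v_a = √[μ(2/r₁ − 1/a_t)] = 1.0717 km/s.
First burn Δv₁ = |v_a − v₁| = 1.2608 km/s.
At r₂, v₂ = √(μ/r₂) = 6.7900 km/s.
Transfer-orbit speed at r₂: v_p = √[μ(2/r₂ − 1/a_t)] = 9.0816 km/s.
Second burn Δv₂ = |v₂ − v_p| = 2.2916 km/s.
Total Δv = Δv₁ + Δv₂ = 3.552 km/s.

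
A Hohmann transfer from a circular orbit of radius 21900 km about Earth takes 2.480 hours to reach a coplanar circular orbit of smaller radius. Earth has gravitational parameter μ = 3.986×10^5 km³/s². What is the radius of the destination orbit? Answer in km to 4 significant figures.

Transfer time t = 2.480 hours = 8928 s, and t = π√(a_t³/μ).
So a_t = (μ t²/π²)^(1/3) = (3.986×10^5 × (8928)² / π²)^(1/3) = 14765.5 km.
Since a_t = (r₁ + r₂)/2, r₂ = 2a_t − r₁ = 2×14765.5 − 21900 = 7631 km.

r₂ = 7631 km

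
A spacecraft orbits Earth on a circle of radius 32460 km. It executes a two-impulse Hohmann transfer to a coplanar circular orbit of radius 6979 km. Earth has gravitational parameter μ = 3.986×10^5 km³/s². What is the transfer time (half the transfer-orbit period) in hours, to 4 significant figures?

t = 3.828 hours

The Hohmann ellipse has a_t = (r₁ + r₂)/2 = 19719.5 km.
Half the transfer-orbit period gives t = π√(a_t³/μ) = 13780 s.
Converting: 13780 s ÷ 3600 s/hour = 3.828 hours.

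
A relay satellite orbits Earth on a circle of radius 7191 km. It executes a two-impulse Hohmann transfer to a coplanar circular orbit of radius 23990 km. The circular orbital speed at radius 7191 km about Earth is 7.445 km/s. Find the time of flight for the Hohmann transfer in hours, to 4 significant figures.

t = 2.691 hours

From the circular-orbit relation v² = μ/r at r = 7191 km: μ = v²r = (7.445)² × 7191 = 3.98583×10^5 km³/s².
Transfer-ellipse semi-major axis a_t = (r₁ + r₂)/2 = (7191 + 23990)/2 = 15590.5 km.
Transfer time t = π√(a_t³/μ) = π√((15590.5)³ / 3.98583×10^5) = 9687 s.
Converting: 9687 s ÷ 3600 s/hour = 2.691 hours.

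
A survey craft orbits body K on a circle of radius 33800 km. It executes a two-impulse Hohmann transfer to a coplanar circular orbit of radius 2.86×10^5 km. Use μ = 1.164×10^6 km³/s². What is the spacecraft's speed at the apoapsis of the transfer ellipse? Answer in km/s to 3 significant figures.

Transfer-ellipse semi-major axis a_t = (r₁ + r₂)/2 = (33800 + 2.860×10^5)/2 = 1.599×10^5 km.
The apoapsis of the transfer ellipse is at r = 2.860×10^5 km.
Vis-viva: v = √[μ(2/r − 1/a_t)] = √[1.164×10^6 × (2/2.860×10^5 − 1/1.599×10^5)] = 0.9275 km/s.

v = 0.928 km/s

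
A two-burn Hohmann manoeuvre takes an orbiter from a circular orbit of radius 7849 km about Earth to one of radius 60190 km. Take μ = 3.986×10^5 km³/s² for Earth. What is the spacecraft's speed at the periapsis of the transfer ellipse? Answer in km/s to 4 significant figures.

Transfer-ellipse semi-major axis a_t = (r₁ + r₂)/2 = (7849 + 60190)/2 = 34019.5 km.
At periapsis, r = 7849 km.
From the vis-viva equation, v = √[μ(2/r − 1/a_t)] = 9.479 km/s.

v = 9.479 km/s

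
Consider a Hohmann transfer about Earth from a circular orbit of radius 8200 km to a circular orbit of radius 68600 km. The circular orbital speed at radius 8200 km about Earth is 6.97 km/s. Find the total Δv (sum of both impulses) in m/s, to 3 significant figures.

Δv = 3640 m/s

From the circular-orbit relation v² = μ/r at r = 8200 km: μ = v²r = (6.97)² × 8200 = 3.98363×10^5 km³/s².
Transfer-ellipse semi-major axis a_t = (r₁ + r₂)/2 = (8200 + 68600)/2 = 38400 km.
At r₁ the circular-orbit speed is v₁ = √(μ/r₁) = 6.970 km/s.
Transfer-orbit speed at r₁ (vis-viva equation): v_p = √[μ(2/r₁ − 1/a_t)] = 9.316 km/s.
First burn Δv₁ = |v_p − v₁| = 2.346 km/s.
Circular speed at r₂: v₂ = √(μ/r₂) = 2.410 km/s.
Transfer-orbit speed at r₂: v_a = √[μ(2/r₂ − 1/a_t)] = 1.114 km/s.
Second burn Δv₂ = |v₂ − v_a| = 1.296 km/s.
Total Δv = Δv₁ + Δv₂ = 3.642 km/s.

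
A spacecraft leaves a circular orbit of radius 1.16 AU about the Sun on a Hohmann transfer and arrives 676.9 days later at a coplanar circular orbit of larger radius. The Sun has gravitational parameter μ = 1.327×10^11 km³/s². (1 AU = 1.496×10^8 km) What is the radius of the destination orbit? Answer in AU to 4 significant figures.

r₂ = 3.630 AU

In km: r₁ = 1.16 × 1.496×10^8 = 1.73536×10^8 km.
Transfer time t = 676.9 days = 5.848416×10^7 s, and t = π√(a_t³/μ).
So a_t = (μ t²/π²)^(1/3) = (1.327×10^11 × (5.848416×10^7)² / π²)^(1/3) = 3.5827×10^8 km.
Since a_t = (r₁ + r₂)/2, r₂ = 2a_t − r₁ = 2×3.5827×10^8 − 1.73536×10^8 = 5.43004×10^8 km.
In AU: r₂ = 5.43004×10^8 / 1.496×10^8 = 3.630 AU.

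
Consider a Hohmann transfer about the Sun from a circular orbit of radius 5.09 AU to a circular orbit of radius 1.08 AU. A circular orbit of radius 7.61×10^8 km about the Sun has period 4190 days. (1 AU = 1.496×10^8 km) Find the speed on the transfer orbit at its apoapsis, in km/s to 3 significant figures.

From Kepler's third law T² = 4π²r³/μ at r = 7.61×10^8 km, T = 4190 days = 4190 × 86400 s = 3.62016×10^8 s: μ = 4π²r³/T² = 1.32757×10^11 km³/s².
In km: r₁ = 5.09 × 1.496×10^8 = 7.61464×10^8 km; r₂ = 1.08 × 1.496×10^8 = 1.61568×10^8 km.
Semi-major axis of the transfer orbit: a_t = (7.61464×10^8 + 1.61568×10^8)/2 = 4.61516×10^8 km.
The apoapsis of the transfer ellipse is at r = 7.61464×10^8 km.
From the vis-viva equation, v = √[μ(2/r − 1/a_t)] = 7.812 km/s.

v = 7.81 km/s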